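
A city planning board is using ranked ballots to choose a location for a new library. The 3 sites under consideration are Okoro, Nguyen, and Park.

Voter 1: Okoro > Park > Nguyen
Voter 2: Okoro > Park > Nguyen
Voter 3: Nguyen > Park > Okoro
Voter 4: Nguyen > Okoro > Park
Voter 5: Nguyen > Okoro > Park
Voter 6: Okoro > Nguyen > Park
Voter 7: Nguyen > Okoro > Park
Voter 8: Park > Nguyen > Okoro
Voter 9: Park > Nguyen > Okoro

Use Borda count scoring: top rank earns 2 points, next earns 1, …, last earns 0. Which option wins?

Borda scores:
  Okoro: 2 + 2 + 0 + 1 + 1 + 2 + 1 + 0 + 0 = 9
  Nguyen: 0 + 0 + 2 + 2 + 2 + 1 + 2 + 1 + 1 = 11
  Park: 1 + 1 + 1 + 0 + 0 + 0 + 0 + 2 + 2 = 7
Nguyen has the highest total.

Nguyen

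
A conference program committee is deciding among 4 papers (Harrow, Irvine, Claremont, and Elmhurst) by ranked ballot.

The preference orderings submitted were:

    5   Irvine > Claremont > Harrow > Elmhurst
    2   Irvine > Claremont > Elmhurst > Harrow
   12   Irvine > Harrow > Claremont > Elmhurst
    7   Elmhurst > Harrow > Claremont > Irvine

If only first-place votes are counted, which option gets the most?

First-place vote totals:
  Harrow: 0
  Irvine: 19
  Claremont: 0
  Elmhurst: 7
Irvine has the most first-place votes.

Irvine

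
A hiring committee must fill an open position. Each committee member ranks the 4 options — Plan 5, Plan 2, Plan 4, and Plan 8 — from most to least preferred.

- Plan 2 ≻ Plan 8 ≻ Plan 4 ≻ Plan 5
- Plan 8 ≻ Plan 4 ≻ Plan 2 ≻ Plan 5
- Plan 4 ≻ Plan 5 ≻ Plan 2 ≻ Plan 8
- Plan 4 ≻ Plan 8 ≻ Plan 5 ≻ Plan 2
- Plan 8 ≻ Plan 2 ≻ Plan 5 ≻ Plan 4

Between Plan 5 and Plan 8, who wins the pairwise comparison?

Plan 8

Ballots ranking Plan 5 above Plan 8: 1.
Ballots ranking Plan 8 above Plan 5: 4.
Plan 8 wins the head-to-head, 4–1.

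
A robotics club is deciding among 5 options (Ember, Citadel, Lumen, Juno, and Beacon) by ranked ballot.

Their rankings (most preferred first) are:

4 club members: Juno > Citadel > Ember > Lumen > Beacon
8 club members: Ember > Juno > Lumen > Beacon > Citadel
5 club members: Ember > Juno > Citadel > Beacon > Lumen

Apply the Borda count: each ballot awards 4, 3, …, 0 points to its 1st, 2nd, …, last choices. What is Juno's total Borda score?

55

Borda scores:
  Ember: 4·2 + 8·4 + 5·4 = 60
  Citadel: 4·3 + 8·0 + 5·2 = 22
  Lumen: 4·1 + 8·2 + 5·0 = 20
  Juno: 4·4 + 8·3 + 5·3 = 55
  Beacon: 4·0 + 8·1 + 5·1 = 13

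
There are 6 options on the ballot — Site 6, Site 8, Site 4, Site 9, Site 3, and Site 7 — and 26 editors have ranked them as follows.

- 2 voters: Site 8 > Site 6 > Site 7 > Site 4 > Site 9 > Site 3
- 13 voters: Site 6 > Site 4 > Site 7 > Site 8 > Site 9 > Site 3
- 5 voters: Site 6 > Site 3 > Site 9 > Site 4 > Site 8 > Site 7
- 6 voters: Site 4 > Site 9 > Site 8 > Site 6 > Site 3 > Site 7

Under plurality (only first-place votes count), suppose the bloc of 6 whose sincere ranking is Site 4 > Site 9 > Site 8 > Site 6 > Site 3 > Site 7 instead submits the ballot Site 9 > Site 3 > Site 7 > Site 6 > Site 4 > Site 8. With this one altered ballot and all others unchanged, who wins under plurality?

First-place totals with the altered ballot: Site 6 18, Site 8 2, Site 4 0, Site 9 6, Site 3 0, Site 7 0.
The winner is unchanged: still Site 6.

Site 6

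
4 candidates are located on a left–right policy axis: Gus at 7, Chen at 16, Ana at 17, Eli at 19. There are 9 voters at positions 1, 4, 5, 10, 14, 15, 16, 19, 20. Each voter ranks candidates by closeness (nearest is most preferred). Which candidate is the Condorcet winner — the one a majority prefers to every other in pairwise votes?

With single-peaked preferences on a line, the Condorcet winner is the candidate closest to the median voter.
The median voter (position 14) is closest to Chen at 16.
Check: Chen vs Gus — voters closer to Chen: 5 of 9.

Chen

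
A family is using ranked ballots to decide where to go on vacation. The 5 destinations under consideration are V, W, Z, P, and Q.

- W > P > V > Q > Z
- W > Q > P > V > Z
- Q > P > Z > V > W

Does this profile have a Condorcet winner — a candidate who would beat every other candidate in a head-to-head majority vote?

Head-to-head results (3 voters total):
V vs W: W wins 2–1.
V vs Z: V wins 2–1.
V vs P: P wins 3–0.
V vs Q: Q wins 2–1.
W vs Z: W wins 2–1.
W vs P: W wins 2–1.
W vs Q: W wins 2–1.
Z vs P: P wins 3–0.
Z vs Q: Q wins 3–0.
P vs Q: Q wins 2–1.
W beats each rival — V (2–1), Z (2–1), P (2–1), Q (2–1) — so W is the Condorcet winner.

Yes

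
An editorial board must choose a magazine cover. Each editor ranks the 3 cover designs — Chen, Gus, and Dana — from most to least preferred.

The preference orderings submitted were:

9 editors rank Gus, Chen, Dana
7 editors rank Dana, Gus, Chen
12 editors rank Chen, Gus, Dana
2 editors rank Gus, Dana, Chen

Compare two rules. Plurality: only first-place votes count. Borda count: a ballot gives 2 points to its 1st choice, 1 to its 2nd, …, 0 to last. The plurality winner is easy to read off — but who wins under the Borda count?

Plurality first-place counts: Chen 12, Gus 11, Dana 7 → Chen.
Borda totals: Chen 33, Gus 41, Dana 16 → Gus.

Gus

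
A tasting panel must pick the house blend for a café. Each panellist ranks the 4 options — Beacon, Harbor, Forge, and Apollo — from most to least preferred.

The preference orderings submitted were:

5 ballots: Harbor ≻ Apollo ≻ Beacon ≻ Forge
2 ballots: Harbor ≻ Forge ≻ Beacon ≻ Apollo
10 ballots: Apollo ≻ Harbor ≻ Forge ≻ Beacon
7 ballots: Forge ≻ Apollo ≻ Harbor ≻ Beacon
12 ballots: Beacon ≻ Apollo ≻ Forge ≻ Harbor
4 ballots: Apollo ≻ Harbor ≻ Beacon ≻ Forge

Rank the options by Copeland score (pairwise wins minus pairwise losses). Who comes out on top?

Apollo

Pairwise results:
  Beacon vs Harbor: Harbor wins 28–12.
  Beacon vs Forge: Beacon wins 21–19.
  Beacon vs Apollo: Apollo wins 26–14.
  Harbor vs Forge: Harbor wins 21–19.
  Harbor vs Apollo: Apollo wins 33–7.
  Forge vs Apollo: Apollo wins 31–9.
Copeland scores (wins − losses):
  Beacon: 1 − 2 = -1
  Harbor: 2 − 1 = 1
  Forge: 0 − 3 = -3
  Apollo: 3 − 0 = 3
Apollo has the best Copeland score.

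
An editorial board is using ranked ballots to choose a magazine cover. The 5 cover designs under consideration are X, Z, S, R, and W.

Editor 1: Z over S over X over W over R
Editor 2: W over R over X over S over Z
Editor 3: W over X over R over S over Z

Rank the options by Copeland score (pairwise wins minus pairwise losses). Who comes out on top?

W

Pairwise results:
  X vs Z: X wins 2–1.
  X vs S: X wins 2–1.
  X vs R: X wins 2–1.
  X vs W: W wins 2–1.
  Z vs S: S wins 2–1.
  Z vs R: R wins 2–1.
  Z vs W: W wins 2–1.
  S vs R: R wins 2–1.
  S vs W: W wins 2–1.
  R vs W: W wins 3–0.
Copeland scores (wins − losses):
  X: 3 − 1 = 2
  Z: 0 − 4 = -4
  S: 1 − 3 = -2
  R: 2 − 2 = 0
  W: 4 − 0 = 4
W has the best Copeland score.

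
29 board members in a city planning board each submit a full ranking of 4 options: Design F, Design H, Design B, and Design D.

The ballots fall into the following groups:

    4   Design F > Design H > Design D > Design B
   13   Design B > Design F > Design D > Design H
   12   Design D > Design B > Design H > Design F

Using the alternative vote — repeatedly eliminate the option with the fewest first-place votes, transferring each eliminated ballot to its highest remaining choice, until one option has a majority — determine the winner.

Round 1: Design B 13, Design D 12, Design F 4, Design H 0. Design H has the fewest and is eliminated.
Round 2: Design B 13, Design D 12, Design F 4. Design F has the fewest and is eliminated.
Round 3: Design D 16, Design B 13. Design D has a majority.

Design D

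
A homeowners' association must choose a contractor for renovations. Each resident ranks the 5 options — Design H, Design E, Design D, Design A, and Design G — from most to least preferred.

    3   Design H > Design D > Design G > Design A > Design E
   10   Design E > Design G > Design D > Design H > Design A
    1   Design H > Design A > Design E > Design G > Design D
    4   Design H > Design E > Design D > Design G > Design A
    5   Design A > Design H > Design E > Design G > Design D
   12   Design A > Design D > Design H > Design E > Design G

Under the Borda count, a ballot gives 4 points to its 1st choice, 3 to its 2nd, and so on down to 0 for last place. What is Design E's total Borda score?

76

Borda scores:
  Design H: 3·4 + 10·1 + 4 + 4·4 + 5·3 + 12·2 = 81
  Design E: 3·0 + 10·4 + 2 + 4·3 + 5·2 + 12·1 = 76
  Design D: 3·3 + 10·2 + 0 + 4·2 + 5·0 + 12·3 = 73
  Design A: 3·1 + 10·0 + 3 + 4·0 + 5·4 + 12·4 = 74
  Design G: 3·2 + 10·3 + 1 + 4·1 + 5·1 + 12·0 = 46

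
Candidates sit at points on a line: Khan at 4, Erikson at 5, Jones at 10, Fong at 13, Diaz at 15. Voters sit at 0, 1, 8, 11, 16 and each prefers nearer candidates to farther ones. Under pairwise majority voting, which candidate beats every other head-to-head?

With single-peaked preferences on a line, the Condorcet winner is the candidate closest to the median voter.
The median voter (position 8) is closest to Jones at 10.
Check: Jones vs Fong — voters closer to Jones: 4 of 5.

Jones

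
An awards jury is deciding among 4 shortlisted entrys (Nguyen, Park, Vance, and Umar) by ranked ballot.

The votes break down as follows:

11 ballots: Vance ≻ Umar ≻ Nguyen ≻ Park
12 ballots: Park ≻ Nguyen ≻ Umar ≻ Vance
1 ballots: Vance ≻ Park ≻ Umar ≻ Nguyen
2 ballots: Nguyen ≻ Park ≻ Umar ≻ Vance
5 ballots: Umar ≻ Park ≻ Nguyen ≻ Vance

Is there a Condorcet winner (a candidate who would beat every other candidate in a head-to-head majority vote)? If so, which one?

Head-to-head results (31 voters total):
Nguyen vs Park: Park wins 18–13.
Nguyen vs Vance: Nguyen wins 19–12.
Nguyen vs Umar: Umar wins 17–14.
Park vs Vance: Park wins 19–12.
Park vs Umar: Umar wins 16–15.
Vance vs Umar: Umar wins 19–12.
Umar beats each rival — Nguyen (17–14), Park (16–15), Vance (19–12) — so Umar is the Condorcet winner.

Umar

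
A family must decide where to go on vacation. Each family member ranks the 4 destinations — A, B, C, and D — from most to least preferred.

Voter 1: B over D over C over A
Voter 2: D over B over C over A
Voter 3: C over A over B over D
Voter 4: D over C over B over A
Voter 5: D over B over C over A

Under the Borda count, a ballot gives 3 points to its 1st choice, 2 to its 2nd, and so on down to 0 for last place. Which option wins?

D

Borda scores:
  A: 0 + 0 + 2 + 0 + 0 = 2
  B: 3 + 2 + 1 + 1 + 2 = 9
  C: 1 + 1 + 3 + 2 + 1 = 8
  D: 2 + 3 + 0 + 3 + 3 = 11
D has the highest total.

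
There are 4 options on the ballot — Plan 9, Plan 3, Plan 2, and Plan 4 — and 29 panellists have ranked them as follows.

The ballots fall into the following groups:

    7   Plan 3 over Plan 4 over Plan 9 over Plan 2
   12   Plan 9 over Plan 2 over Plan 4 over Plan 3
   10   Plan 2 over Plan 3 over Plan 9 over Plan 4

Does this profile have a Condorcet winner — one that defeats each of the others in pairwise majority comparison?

No

Head-to-head results (29 voters total):
Plan 9 vs Plan 3: Plan 3 wins 17–12.
Plan 9 vs Plan 2: Plan 9 wins 19–10.
Plan 9 vs Plan 4: Plan 9 wins 22–7.
Plan 3 vs Plan 2: Plan 2 wins 22–7.
Plan 3 vs Plan 4: Plan 3 wins 17–12.
Plan 2 vs Plan 4: Plan 2 wins 22–7.
No candidate beats all others: Plan 9 beats Plan 2 beats Plan 3 beats Plan 9, a majority cycle.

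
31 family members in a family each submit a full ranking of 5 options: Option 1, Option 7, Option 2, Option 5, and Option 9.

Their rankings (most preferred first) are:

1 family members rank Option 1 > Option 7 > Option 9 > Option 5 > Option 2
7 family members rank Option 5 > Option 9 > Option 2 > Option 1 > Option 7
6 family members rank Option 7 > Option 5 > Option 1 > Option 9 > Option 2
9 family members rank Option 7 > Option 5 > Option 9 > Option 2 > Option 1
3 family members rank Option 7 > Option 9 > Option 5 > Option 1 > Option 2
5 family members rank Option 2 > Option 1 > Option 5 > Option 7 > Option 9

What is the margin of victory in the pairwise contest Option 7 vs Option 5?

7

Ballots ranking Option 7 above Option 5: 1+6+9+3 = 19.
Ballots ranking Option 5 above Option 7: 7+5 = 12.
Option 7 wins 19–12, a margin of 7.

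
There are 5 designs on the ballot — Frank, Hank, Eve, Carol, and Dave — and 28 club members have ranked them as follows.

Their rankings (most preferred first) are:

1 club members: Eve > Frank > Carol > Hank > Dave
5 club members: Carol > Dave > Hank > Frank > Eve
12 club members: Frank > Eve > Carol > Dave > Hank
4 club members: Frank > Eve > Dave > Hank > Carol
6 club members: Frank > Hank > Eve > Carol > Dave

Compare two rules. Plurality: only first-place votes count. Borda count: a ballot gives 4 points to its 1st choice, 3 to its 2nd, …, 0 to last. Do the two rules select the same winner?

Yes

Plurality first-place counts: Frank 22, Hank 0, Eve 1, Carol 5, Dave 0 → Frank.
Borda totals: Frank 96, Hank 33, Eve 64, Carol 52, Dave 35 → Frank.
The two rules agree on Frank.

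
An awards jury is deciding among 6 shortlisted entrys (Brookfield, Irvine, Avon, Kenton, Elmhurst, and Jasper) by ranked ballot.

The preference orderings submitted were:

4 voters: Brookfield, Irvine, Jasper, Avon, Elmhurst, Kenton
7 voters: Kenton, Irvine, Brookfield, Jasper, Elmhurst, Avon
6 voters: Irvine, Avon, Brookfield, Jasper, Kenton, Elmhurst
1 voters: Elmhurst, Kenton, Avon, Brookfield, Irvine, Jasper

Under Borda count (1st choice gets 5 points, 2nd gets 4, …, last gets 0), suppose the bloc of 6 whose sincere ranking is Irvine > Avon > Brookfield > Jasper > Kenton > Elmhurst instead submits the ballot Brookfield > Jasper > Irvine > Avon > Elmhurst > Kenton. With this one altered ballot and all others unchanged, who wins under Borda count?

Borda totals with the altered ballot: Brookfield 73, Irvine 63, Avon 23, Kenton 39, Elmhurst 22, Jasper 50.
The switch changes the winner from Irvine to Brookfield.

Brookfield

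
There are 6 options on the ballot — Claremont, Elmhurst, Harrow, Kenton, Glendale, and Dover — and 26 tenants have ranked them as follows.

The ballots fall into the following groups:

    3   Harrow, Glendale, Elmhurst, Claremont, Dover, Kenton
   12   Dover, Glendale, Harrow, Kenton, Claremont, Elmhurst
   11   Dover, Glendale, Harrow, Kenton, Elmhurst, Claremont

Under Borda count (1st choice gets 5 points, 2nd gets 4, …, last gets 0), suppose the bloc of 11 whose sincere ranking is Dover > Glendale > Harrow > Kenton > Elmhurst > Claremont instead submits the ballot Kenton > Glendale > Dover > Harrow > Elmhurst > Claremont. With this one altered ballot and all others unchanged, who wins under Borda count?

Borda totals with the altered ballot: Claremont 18, Elmhurst 20, Harrow 73, Kenton 79, Glendale 104, Dover 96.
The switch changes the winner from Dover to Glendale.

Glendale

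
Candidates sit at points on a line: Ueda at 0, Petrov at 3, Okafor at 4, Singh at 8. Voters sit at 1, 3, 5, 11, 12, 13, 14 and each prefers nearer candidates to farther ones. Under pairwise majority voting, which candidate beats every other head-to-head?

Singh

With single-peaked preferences on a line, the Condorcet winner is the candidate closest to the median voter.
The median voter (position 11) is closest to Singh at 8.
Check: Singh vs Okafor — voters closer to Singh: 4 of 7.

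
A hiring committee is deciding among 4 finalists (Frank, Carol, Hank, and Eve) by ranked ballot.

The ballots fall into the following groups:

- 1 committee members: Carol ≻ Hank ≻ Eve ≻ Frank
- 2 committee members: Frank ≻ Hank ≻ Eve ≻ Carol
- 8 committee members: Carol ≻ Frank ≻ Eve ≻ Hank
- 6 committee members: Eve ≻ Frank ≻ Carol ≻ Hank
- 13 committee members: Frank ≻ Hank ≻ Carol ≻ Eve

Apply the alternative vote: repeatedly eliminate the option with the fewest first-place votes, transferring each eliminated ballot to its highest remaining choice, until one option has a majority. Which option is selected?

Round 1: Frank 15, Carol 9, Eve 6, Hank 0. Hank has the fewest and is eliminated.
Round 2: Frank 15, Carol 9, Eve 6. Eve has the fewest and is eliminated.
Round 3: Frank 21, Carol 9. Frank has a majority.

Frank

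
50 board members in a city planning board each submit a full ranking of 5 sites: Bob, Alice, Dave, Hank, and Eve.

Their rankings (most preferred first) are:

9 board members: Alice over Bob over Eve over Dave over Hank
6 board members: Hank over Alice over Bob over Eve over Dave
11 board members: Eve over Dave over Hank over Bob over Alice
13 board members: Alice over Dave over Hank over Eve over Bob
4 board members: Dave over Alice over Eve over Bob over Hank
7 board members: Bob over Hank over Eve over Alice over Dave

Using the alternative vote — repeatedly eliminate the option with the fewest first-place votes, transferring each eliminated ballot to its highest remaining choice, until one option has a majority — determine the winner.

Alice

Round 1: Alice 22, Eve 11, Bob 7, Hank 6, Dave 4. Dave has the fewest and is eliminated.
Round 2: Alice 26, Eve 11, Bob 7, Hank 6. Alice has a majority.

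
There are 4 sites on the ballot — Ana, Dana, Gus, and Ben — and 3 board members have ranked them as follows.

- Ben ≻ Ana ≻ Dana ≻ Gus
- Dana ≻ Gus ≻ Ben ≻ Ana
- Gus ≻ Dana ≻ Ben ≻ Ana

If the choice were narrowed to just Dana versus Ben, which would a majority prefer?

Dana

Ballots ranking Dana above Ben: 2.
Ballots ranking Ben above Dana: 1.
Dana wins the head-to-head, 2–1.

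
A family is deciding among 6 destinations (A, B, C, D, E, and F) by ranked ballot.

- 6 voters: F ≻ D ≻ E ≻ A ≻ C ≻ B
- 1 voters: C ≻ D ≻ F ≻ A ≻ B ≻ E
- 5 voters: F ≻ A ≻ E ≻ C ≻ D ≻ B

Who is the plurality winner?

F

First-place vote totals:
  A: 0
  B: 0
  C: 1
  D: 0
  E: 0
  F: 11
F has the most first-place votes.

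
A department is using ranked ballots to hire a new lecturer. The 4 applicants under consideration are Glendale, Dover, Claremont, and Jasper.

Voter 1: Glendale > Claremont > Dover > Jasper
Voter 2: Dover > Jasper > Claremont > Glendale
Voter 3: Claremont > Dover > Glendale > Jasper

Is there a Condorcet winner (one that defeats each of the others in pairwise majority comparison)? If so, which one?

Claremont

Head-to-head results (3 voters total):
Glendale vs Dover: Dover wins 2–1.
Glendale vs Claremont: Claremont wins 2–1.
Glendale vs Jasper: Glendale wins 2–1.
Dover vs Claremont: Claremont wins 2–1.
Dover vs Jasper: Dover wins 3–0.
Claremont vs Jasper: Claremont wins 2–1.
Claremont beats each rival — Glendale (2–1), Dover (2–1), Jasper (2–1) — so Claremont is the Condorcet winner.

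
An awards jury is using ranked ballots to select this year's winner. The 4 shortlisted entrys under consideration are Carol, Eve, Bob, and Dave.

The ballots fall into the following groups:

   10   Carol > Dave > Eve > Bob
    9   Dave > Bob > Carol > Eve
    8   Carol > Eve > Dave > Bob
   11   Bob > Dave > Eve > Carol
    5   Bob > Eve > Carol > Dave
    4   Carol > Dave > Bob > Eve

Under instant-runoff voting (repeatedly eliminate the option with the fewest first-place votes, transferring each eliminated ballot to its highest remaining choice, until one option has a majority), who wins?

Bob

Round 1: Carol 22, Bob 16, Dave 9, Eve 0. Eve has the fewest and is eliminated.
Round 2: Carol 22, Bob 16, Dave 9. Dave has the fewest and is eliminated.
Round 3: Bob 25, Carol 22. Bob has a majority.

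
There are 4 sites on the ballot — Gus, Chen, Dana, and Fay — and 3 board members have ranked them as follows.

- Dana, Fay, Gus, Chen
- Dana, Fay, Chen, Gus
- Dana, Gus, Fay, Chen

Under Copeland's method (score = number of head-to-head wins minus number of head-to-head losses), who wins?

Dana

Pairwise results:
  Gus vs Chen: Gus wins 2–1.
  Gus vs Dana: Dana wins 3–0.
  Gus vs Fay: Fay wins 2–1.
  Chen vs Dana: Dana wins 3–0.
  Chen vs Fay: Fay wins 3–0.
  Dana vs Fay: Dana wins 3–0.
Copeland scores (wins − losses):
  Gus: 1 − 2 = -1
  Chen: 0 − 3 = -3
  Dana: 3 − 0 = 3
  Fay: 2 − 1 = 1
Dana has the best Copeland score.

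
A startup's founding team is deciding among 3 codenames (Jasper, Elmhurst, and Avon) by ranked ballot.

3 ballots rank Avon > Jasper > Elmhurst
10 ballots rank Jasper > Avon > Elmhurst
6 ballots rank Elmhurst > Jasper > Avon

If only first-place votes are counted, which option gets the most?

Jasper

First-place vote totals:
  Jasper: 10
  Elmhurst: 6
  Avon: 3
Jasper has the most first-place votes.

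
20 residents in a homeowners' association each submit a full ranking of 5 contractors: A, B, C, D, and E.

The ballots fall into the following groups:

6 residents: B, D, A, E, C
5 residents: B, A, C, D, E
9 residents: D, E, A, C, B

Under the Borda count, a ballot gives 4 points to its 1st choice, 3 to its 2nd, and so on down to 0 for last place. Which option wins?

D

Borda scores:
  A: 6·2 + 5·3 + 9·2 = 45
  B: 6·4 + 5·4 + 9·0 = 44
  C: 6·0 + 5·2 + 9·1 = 19
  D: 6·3 + 5·1 + 9·4 = 59
  E: 6·1 + 5·0 + 9·3 = 33
D has the highest total.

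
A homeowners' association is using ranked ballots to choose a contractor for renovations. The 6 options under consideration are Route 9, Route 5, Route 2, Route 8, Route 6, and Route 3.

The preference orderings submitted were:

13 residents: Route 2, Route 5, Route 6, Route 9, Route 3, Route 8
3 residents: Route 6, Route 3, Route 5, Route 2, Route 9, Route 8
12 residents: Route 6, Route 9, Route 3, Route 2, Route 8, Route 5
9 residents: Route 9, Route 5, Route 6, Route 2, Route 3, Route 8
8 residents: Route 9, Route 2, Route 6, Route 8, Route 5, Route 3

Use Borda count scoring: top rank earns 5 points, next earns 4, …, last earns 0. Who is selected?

Borda scores:
  Route 9: 13·2 + 3·1 + 12·4 + 9·5 + 8·5 = 162
  Route 5: 13·4 + 3·3 + 12·0 + 9·4 + 8·1 = 105
  Route 2: 13·5 + 3·2 + 12·2 + 9·2 + 8·4 = 145
  Route 8: 13·0 + 3·0 + 12·1 + 9·0 + 8·2 = 28
  Route 6: 13·3 + 3·5 + 12·5 + 9·3 + 8·3 = 165
  Route 3: 13·1 + 3·4 + 12·3 + 9·1 + 8·0 = 70
Route 6 has the highest total.

Route 6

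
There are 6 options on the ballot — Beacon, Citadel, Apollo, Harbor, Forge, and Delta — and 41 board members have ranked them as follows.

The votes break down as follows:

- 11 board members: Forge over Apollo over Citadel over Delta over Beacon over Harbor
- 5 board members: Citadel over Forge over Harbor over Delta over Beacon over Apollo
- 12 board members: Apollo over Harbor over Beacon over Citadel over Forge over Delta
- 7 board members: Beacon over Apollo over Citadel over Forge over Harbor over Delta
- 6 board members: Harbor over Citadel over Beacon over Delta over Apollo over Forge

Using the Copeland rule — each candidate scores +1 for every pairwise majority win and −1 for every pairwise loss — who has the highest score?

Pairwise results:
  Beacon vs Citadel: Citadel wins 22–19.
  Beacon vs Apollo: Apollo wins 23–18.
  Beacon vs Harbor: Harbor wins 23–18.
  Beacon vs Forge: Beacon wins 25–16.
  Beacon vs Delta: Beacon wins 25–16.
  Citadel vs Apollo: Apollo wins 30–11.
  Citadel vs Harbor: Citadel wins 23–18.
  Citadel vs Forge: Citadel wins 30–11.
  Citadel vs Delta: Citadel wins 41–0.
  Apollo vs Harbor: Apollo wins 30–11.
  Apollo vs Forge: Apollo wins 25–16.
  Apollo vs Delta: Apollo wins 30–11.
  Harbor vs Forge: Forge wins 23–18.
  Harbor vs Delta: Harbor wins 30–11.
  Forge vs Delta: Forge wins 35–6.
Copeland scores (wins − losses):
  Beacon: 2 − 3 = -1
  Citadel: 4 − 1 = 3
  Apollo: 5 − 0 = 5
  Harbor: 2 − 3 = -1
  Forge: 2 − 3 = -1
  Delta: 0 − 5 = -5
Apollo has the best Copeland score.

Apollo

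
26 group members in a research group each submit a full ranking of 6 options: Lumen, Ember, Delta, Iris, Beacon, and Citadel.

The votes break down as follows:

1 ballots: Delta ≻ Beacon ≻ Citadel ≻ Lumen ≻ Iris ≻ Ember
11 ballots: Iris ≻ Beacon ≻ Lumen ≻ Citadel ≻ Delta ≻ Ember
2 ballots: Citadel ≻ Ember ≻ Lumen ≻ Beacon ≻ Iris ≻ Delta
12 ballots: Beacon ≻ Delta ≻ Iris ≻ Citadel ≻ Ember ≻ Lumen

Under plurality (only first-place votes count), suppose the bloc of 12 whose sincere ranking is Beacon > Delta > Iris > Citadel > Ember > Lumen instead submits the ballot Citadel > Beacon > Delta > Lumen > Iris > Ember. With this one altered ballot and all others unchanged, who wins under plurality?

Citadel

First-place totals with the altered ballot: Lumen 0, Ember 0, Delta 1, Iris 11, Beacon 0, Citadel 14.
The switch changes the winner from Beacon to Citadel.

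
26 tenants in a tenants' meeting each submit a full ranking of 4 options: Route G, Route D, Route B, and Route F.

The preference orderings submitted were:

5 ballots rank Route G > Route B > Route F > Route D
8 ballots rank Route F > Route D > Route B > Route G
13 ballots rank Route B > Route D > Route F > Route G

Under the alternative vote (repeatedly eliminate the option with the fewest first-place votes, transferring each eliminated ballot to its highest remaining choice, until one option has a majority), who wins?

Route B

Round 1: Route B 13, Route F 8, Route G 5, Route D 0. Route D has the fewest and is eliminated.
Round 2: Route B 13, Route F 8, Route G 5. Route G has the fewest and is eliminated.
Round 3: Route B 18, Route F 8. Route B has a majority.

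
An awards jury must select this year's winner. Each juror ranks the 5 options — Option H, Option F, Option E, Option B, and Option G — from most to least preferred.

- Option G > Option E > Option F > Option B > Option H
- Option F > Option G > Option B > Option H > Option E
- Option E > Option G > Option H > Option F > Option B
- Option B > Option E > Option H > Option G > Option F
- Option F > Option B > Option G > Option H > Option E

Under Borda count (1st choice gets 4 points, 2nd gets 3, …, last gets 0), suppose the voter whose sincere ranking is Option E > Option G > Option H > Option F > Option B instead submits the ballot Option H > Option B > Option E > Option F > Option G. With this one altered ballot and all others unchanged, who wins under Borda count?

Option B

Borda totals with the altered ballot: Option H 8, Option F 11, Option E 8, Option B 13, Option G 10.
The switch changes the winner from Option G to Option B.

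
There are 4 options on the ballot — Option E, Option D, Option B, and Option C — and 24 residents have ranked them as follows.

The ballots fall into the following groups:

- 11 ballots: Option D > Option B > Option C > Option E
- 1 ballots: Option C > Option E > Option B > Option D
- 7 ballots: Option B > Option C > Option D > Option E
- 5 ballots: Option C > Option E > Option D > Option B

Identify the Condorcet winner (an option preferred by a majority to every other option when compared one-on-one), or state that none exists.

Head-to-head results (24 voters total):
Option E vs Option D: Option D wins 18–6.
Option E vs Option B: Option B wins 18–6.
Option E vs Option C: Option C wins 24–0.
Option D vs Option B: Option D wins 16–8.
Option D vs Option C: Option C wins 13–11.
Option B vs Option C: Option B wins 18–6.
No candidate beats all others: Option D beats Option B beats Option C beats Option D, a majority cycle.

None — there is no Condorcet winner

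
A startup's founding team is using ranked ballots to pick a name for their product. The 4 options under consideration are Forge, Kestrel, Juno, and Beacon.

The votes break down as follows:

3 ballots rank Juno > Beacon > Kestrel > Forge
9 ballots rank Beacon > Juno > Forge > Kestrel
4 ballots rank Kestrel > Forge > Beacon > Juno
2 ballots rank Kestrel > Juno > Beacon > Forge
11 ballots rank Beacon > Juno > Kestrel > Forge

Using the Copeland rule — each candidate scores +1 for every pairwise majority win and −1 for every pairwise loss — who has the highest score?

Pairwise results:
  Forge vs Kestrel: Kestrel wins 20–9.
  Forge vs Juno: Juno wins 25–4.
  Forge vs Beacon: Beacon wins 25–4.
  Kestrel vs Juno: Juno wins 23–6.
  Kestrel vs Beacon: Beacon wins 23–6.
  Juno vs Beacon: Beacon wins 24–5.
Copeland scores (wins − losses):
  Forge: 0 − 3 = -3
  Kestrel: 1 − 2 = -1
  Juno: 2 − 1 = 1
  Beacon: 3 − 0 = 3
Beacon has the best Copeland score.

Beacon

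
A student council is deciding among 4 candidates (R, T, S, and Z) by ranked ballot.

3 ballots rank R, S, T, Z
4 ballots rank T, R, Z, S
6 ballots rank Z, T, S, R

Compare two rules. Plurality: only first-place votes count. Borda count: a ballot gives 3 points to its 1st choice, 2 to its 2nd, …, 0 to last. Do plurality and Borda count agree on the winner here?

Plurality first-place counts: R 3, T 4, S 0, Z 6 → Z.
Borda totals: R 17, T 27, S 12, Z 22 → T.
The two rules disagree: plurality picks Z, Borda picks T.

No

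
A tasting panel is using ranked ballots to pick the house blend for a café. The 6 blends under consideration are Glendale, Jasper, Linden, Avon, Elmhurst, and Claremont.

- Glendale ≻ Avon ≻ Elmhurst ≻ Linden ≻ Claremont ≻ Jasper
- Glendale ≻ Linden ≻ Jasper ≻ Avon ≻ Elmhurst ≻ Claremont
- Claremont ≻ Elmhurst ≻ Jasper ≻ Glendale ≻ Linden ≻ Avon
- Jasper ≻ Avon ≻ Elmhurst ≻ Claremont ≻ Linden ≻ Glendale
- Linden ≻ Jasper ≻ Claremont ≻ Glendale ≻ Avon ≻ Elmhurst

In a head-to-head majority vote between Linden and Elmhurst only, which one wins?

Ballots ranking Linden above Elmhurst: 2.
Ballots ranking Elmhurst above Linden: 3.
Elmhurst wins the head-to-head, 3–2.

Elmhurst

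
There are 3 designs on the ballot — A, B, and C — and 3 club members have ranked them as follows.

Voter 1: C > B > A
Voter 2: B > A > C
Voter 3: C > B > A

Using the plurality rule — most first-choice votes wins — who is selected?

First-place vote totals:
  A: 0
  B: 1
  C: 2
C has the most first-place votes.

C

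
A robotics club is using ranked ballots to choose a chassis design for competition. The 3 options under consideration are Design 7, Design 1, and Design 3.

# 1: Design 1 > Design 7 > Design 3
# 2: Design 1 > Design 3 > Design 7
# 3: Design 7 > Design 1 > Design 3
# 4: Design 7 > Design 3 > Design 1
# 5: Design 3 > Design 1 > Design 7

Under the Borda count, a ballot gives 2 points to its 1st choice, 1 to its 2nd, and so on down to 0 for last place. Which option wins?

Design 1

Borda scores:
  Design 7: 1 + 0 + 2 + 2 + 0 = 5
  Design 1: 2 + 2 + 1 + 0 + 1 = 6
  Design 3: 0 + 1 + 0 + 1 + 2 = 4
Design 1 has the highest total.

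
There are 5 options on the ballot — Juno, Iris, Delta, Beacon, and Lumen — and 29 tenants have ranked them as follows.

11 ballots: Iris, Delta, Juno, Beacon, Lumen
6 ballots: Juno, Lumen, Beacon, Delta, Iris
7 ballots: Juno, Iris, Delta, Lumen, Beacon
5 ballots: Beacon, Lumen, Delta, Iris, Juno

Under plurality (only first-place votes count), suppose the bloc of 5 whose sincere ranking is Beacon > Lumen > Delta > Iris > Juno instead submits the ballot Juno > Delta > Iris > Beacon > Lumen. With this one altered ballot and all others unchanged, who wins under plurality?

First-place totals with the altered ballot: Juno 18, Iris 11, Delta 0, Beacon 0, Lumen 0.
The winner is unchanged: still Juno.

Juno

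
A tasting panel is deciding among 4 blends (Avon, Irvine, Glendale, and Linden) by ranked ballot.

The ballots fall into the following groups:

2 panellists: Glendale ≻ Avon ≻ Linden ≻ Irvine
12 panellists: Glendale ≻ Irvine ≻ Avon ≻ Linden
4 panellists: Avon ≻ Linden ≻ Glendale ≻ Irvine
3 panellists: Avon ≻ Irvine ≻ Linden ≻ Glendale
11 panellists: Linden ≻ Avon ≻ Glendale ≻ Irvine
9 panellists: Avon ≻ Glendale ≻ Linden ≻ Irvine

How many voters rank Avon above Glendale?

Ballots ranking Avon above Glendale: 4+3+11+9 = 27.
Ballots ranking Glendale above Avon: 2+12 = 14.
So 27 of 41 voters prefer Avon to Glendale.

27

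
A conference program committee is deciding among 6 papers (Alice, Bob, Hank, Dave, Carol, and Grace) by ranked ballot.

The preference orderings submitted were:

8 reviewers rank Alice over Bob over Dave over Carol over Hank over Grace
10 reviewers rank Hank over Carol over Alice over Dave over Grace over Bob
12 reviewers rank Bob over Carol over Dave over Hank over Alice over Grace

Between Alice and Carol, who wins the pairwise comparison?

Ballots ranking Alice above Carol: 8.
Ballots ranking Carol above Alice: 10+12 = 22.
Carol wins the head-to-head, 22–8.

Carol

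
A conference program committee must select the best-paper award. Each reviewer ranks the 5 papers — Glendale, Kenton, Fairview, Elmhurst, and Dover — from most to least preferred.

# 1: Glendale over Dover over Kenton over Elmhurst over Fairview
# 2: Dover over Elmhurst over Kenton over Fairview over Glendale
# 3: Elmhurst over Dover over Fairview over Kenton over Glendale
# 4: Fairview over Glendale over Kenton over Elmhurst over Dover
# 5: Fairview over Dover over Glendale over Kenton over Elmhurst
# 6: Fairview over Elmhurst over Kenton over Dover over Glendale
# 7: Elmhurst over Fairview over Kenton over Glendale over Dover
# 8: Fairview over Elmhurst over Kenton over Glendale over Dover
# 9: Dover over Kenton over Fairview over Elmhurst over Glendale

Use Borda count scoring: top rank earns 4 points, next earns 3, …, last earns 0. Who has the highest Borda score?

Borda scores:
  Glendale: 4 + 0 + 0 + 3 + 2 + 0 + 1 + 1 + 0 = 11
  Kenton: 2 + 2 + 1 + 2 + 1 + 2 + 2 + 2 + 3 = 17
  Fairview: 0 + 1 + 2 + 4 + 4 + 4 + 3 + 4 + 2 = 24
  Elmhurst: 1 + 3 + 4 + 1 + 0 + 3 + 4 + 3 + 1 = 20
  Dover: 3 + 4 + 3 + 0 + 3 + 1 + 0 + 0 + 4 = 18
Fairview has the highest total.

Fairview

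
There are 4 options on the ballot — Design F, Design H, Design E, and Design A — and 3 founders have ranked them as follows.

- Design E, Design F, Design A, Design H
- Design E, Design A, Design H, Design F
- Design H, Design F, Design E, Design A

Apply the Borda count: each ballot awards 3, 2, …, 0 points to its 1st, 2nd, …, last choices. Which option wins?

Design E

Borda scores:
  Design F: 2 + 0 + 2 = 4
  Design H: 0 + 1 + 3 = 4
  Design E: 3 + 3 + 1 = 7
  Design A: 1 + 2 + 0 = 3
Design E has the highest total.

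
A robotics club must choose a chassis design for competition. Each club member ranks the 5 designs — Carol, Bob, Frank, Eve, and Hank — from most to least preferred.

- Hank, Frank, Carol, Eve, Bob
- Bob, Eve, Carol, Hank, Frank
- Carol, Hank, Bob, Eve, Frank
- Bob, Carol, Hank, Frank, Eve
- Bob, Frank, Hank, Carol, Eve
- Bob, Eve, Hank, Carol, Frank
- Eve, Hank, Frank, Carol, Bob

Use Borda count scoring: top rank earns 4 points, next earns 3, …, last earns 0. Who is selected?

Bob

Borda scores:
  Carol: 2 + 2 + 4 + 3 + 1 + 1 + 1 = 14
  Bob: 0 + 4 + 2 + 4 + 4 + 4 + 0 = 18
  Frank: 3 + 0 + 0 + 1 + 3 + 0 + 2 = 9
  Eve: 1 + 3 + 1 + 0 + 0 + 3 + 4 = 12
  Hank: 4 + 1 + 3 + 2 + 2 + 2 + 3 = 17
Bob has the highest total.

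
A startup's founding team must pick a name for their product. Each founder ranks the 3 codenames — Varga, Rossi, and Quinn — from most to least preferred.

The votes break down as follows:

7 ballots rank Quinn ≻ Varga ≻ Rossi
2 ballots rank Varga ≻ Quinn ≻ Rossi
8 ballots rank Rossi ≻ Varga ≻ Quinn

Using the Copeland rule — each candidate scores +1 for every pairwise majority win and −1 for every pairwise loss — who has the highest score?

Pairwise results:
  Varga vs Rossi: Varga wins 9–8.
  Varga vs Quinn: Varga wins 10–7.
  Rossi vs Quinn: Quinn wins 9–8.
Copeland scores (wins − losses):
  Varga: 2 − 0 = 2
  Rossi: 0 − 2 = -2
  Quinn: 1 − 1 = 0
Varga has the best Copeland score.

Varga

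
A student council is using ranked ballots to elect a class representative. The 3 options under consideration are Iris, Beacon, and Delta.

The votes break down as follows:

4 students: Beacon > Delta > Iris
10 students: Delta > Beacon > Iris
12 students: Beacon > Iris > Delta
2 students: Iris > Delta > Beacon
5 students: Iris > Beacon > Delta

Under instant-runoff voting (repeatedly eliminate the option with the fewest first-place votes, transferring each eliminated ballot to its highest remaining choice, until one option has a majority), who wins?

Beacon

Round 1: Beacon 16, Delta 10, Iris 7. Iris has the fewest and is eliminated.
Round 2: Beacon 21, Delta 12. Beacon has a majority.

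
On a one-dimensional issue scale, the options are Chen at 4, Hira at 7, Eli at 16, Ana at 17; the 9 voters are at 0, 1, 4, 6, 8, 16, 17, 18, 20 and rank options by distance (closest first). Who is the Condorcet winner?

Hira

With single-peaked preferences on a line, the Condorcet winner is the candidate closest to the median voter.
The median voter (position 8) is closest to Hira at 7.
Check: Hira vs Ana — voters closer to Hira: 5 of 9.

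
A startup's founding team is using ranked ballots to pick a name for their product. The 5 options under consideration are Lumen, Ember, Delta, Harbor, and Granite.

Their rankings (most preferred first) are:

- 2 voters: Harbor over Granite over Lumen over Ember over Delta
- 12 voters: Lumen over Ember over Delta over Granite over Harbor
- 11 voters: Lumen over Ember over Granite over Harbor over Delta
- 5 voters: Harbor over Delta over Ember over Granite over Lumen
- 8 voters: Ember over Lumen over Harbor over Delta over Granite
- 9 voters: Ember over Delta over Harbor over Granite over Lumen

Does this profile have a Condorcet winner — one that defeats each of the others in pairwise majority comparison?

Head-to-head results (47 voters total):
Lumen vs Ember: Lumen wins 25–22.
Lumen vs Delta: Lumen wins 33–14.
Lumen vs Harbor: Lumen wins 31–16.
Lumen vs Granite: Lumen wins 31–16.
Ember vs Delta: Ember wins 42–5.
Ember vs Harbor: Ember wins 40–7.
Ember vs Granite: Ember wins 45–2.
Delta vs Harbor: Harbor wins 26–21.
Delta vs Granite: Delta wins 34–13.
Harbor vs Granite: Harbor wins 24–23.
Lumen beats each rival — Ember (25–22), Delta (33–14), Harbor (31–16), Granite (31–16) — so Lumen is the Condorcet winner.

Yes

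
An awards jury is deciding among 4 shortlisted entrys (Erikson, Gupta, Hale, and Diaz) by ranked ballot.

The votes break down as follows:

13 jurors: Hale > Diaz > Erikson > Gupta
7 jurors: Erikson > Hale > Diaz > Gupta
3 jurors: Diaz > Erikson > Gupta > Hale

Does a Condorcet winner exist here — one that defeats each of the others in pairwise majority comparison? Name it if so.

Hale

Head-to-head results (23 voters total):
Erikson vs Gupta: Erikson wins 23–0.
Erikson vs Hale: Hale wins 13–10.
Erikson vs Diaz: Diaz wins 16–7.
Gupta vs Hale: Hale wins 20–3.
Gupta vs Diaz: Diaz wins 23–0.
Hale vs Diaz: Hale wins 20–3.
Hale beats each rival — Erikson (13–10), Gupta (20–3), Diaz (20–3) — so Hale is the Condorcet winner.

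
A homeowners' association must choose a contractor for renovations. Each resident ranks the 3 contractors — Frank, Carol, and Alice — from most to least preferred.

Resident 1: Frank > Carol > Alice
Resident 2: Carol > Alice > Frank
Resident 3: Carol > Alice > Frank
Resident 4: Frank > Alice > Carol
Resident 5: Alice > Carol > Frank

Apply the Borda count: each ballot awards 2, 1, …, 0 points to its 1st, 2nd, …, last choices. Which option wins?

Carol

Borda scores:
  Frank: 2 + 0 + 0 + 2 + 0 = 4
  Carol: 1 + 2 + 2 + 0 + 1 = 6
  Alice: 0 + 1 + 1 + 1 + 2 = 5
Carol has the highest total.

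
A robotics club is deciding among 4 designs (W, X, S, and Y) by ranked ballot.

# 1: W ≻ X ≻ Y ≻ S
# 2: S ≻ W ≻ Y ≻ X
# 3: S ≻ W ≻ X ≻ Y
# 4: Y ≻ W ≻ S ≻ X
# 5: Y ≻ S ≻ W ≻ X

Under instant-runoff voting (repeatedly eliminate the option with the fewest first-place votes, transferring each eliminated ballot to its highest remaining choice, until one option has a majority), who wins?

Y

Round 1: S 2, Y 2, W 1, X 0. X has the fewest and is eliminated.
Round 2: S 2, Y 2, W 1. W has the fewest and is eliminated.
Round 3: Y 3, S 2. Y has a majority.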